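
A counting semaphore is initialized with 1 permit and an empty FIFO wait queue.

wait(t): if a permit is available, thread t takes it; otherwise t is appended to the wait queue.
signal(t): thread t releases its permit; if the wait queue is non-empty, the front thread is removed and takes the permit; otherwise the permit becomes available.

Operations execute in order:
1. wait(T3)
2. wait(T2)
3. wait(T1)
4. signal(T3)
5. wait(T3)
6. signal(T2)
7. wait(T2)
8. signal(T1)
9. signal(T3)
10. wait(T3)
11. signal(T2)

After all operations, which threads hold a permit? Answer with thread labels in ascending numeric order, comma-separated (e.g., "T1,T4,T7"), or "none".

Answer: T3

Derivation:
Step 1: wait(T3) -> count=0 queue=[] holders={T3}
Step 2: wait(T2) -> count=0 queue=[T2] holders={T3}
Step 3: wait(T1) -> count=0 queue=[T2,T1] holders={T3}
Step 4: signal(T3) -> count=0 queue=[T1] holders={T2}
Step 5: wait(T3) -> count=0 queue=[T1,T3] holders={T2}
Step 6: signal(T2) -> count=0 queue=[T3] holders={T1}
Step 7: wait(T2) -> count=0 queue=[T3,T2] holders={T1}
Step 8: signal(T1) -> count=0 queue=[T2] holders={T3}
Step 9: signal(T3) -> count=0 queue=[] holders={T2}
Step 10: wait(T3) -> count=0 queue=[T3] holders={T2}
Step 11: signal(T2) -> count=0 queue=[] holders={T3}
Final holders: T3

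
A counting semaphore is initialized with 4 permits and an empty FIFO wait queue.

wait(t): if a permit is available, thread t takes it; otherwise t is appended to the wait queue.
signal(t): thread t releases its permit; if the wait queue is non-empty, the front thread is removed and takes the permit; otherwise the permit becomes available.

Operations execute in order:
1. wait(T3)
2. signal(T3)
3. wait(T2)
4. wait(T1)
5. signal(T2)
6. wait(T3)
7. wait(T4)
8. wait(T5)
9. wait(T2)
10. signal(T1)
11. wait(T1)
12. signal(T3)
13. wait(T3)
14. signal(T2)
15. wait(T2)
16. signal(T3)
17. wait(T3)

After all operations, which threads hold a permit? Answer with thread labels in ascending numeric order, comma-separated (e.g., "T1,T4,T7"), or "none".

Step 1: wait(T3) -> count=3 queue=[] holders={T3}
Step 2: signal(T3) -> count=4 queue=[] holders={none}
Step 3: wait(T2) -> count=3 queue=[] holders={T2}
Step 4: wait(T1) -> count=2 queue=[] holders={T1,T2}
Step 5: signal(T2) -> count=3 queue=[] holders={T1}
Step 6: wait(T3) -> count=2 queue=[] holders={T1,T3}
Step 7: wait(T4) -> count=1 queue=[] holders={T1,T3,T4}
Step 8: wait(T5) -> count=0 queue=[] holders={T1,T3,T4,T5}
Step 9: wait(T2) -> count=0 queue=[T2] holders={T1,T3,T4,T5}
Step 10: signal(T1) -> count=0 queue=[] holders={T2,T3,T4,T5}
Step 11: wait(T1) -> count=0 queue=[T1] holders={T2,T3,T4,T5}
Step 12: signal(T3) -> count=0 queue=[] holders={T1,T2,T4,T5}
Step 13: wait(T3) -> count=0 queue=[T3] holders={T1,T2,T4,T5}
Step 14: signal(T2) -> count=0 queue=[] holders={T1,T3,T4,T5}
Step 15: wait(T2) -> count=0 queue=[T2] holders={T1,T3,T4,T5}
Step 16: signal(T3) -> count=0 queue=[] holders={T1,T2,T4,T5}
Step 17: wait(T3) -> count=0 queue=[T3] holders={T1,T2,T4,T5}
Final holders: T1,T2,T4,T5

Answer: T1,T2,T4,T5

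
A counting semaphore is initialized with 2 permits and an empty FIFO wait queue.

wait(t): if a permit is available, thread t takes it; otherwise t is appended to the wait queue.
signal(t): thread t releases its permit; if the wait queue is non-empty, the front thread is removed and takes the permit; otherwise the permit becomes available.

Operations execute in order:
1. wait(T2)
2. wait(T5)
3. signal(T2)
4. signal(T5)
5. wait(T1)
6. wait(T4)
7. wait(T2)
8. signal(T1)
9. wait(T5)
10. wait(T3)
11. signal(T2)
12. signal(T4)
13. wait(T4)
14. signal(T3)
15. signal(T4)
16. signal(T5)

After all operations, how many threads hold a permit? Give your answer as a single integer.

Step 1: wait(T2) -> count=1 queue=[] holders={T2}
Step 2: wait(T5) -> count=0 queue=[] holders={T2,T5}
Step 3: signal(T2) -> count=1 queue=[] holders={T5}
Step 4: signal(T5) -> count=2 queue=[] holders={none}
Step 5: wait(T1) -> count=1 queue=[] holders={T1}
Step 6: wait(T4) -> count=0 queue=[] holders={T1,T4}
Step 7: wait(T2) -> count=0 queue=[T2] holders={T1,T4}
Step 8: signal(T1) -> count=0 queue=[] holders={T2,T4}
Step 9: wait(T5) -> count=0 queue=[T5] holders={T2,T4}
Step 10: wait(T3) -> count=0 queue=[T5,T3] holders={T2,T4}
Step 11: signal(T2) -> count=0 queue=[T3] holders={T4,T5}
Step 12: signal(T4) -> count=0 queue=[] holders={T3,T5}
Step 13: wait(T4) -> count=0 queue=[T4] holders={T3,T5}
Step 14: signal(T3) -> count=0 queue=[] holders={T4,T5}
Step 15: signal(T4) -> count=1 queue=[] holders={T5}
Step 16: signal(T5) -> count=2 queue=[] holders={none}
Final holders: {none} -> 0 thread(s)

Answer: 0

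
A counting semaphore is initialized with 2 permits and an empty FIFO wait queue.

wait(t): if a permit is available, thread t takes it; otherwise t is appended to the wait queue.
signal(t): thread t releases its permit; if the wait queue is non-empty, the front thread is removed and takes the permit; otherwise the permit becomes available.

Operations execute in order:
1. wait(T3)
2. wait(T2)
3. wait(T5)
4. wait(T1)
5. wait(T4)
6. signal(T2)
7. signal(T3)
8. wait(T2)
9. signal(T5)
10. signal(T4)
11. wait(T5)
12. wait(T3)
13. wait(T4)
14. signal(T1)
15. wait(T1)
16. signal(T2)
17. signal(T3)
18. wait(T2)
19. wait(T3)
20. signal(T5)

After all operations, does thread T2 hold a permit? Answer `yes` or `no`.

Answer: no

Derivation:
Step 1: wait(T3) -> count=1 queue=[] holders={T3}
Step 2: wait(T2) -> count=0 queue=[] holders={T2,T3}
Step 3: wait(T5) -> count=0 queue=[T5] holders={T2,T3}
Step 4: wait(T1) -> count=0 queue=[T5,T1] holders={T2,T3}
Step 5: wait(T4) -> count=0 queue=[T5,T1,T4] holders={T2,T3}
Step 6: signal(T2) -> count=0 queue=[T1,T4] holders={T3,T5}
Step 7: signal(T3) -> count=0 queue=[T4] holders={T1,T5}
Step 8: wait(T2) -> count=0 queue=[T4,T2] holders={T1,T5}
Step 9: signal(T5) -> count=0 queue=[T2] holders={T1,T4}
Step 10: signal(T4) -> count=0 queue=[] holders={T1,T2}
Step 11: wait(T5) -> count=0 queue=[T5] holders={T1,T2}
Step 12: wait(T3) -> count=0 queue=[T5,T3] holders={T1,T2}
Step 13: wait(T4) -> count=0 queue=[T5,T3,T4] holders={T1,T2}
Step 14: signal(T1) -> count=0 queue=[T3,T4] holders={T2,T5}
Step 15: wait(T1) -> count=0 queue=[T3,T4,T1] holders={T2,T5}
Step 16: signal(T2) -> count=0 queue=[T4,T1] holders={T3,T5}
Step 17: signal(T3) -> count=0 queue=[T1] holders={T4,T5}
Step 18: wait(T2) -> count=0 queue=[T1,T2] holders={T4,T5}
Step 19: wait(T3) -> count=0 queue=[T1,T2,T3] holders={T4,T5}
Step 20: signal(T5) -> count=0 queue=[T2,T3] holders={T1,T4}
Final holders: {T1,T4} -> T2 not in holders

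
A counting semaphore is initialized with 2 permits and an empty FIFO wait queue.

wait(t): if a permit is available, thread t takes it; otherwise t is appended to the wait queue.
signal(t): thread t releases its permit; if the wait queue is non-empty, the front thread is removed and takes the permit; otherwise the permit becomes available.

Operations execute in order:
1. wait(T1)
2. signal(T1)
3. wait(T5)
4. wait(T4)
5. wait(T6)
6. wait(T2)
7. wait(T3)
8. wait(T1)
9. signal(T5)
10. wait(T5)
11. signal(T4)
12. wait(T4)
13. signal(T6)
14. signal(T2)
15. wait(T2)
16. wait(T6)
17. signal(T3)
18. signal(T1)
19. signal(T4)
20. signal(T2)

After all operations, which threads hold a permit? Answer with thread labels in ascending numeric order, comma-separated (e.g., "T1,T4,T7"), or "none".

Answer: T5,T6

Derivation:
Step 1: wait(T1) -> count=1 queue=[] holders={T1}
Step 2: signal(T1) -> count=2 queue=[] holders={none}
Step 3: wait(T5) -> count=1 queue=[] holders={T5}
Step 4: wait(T4) -> count=0 queue=[] holders={T4,T5}
Step 5: wait(T6) -> count=0 queue=[T6] holders={T4,T5}
Step 6: wait(T2) -> count=0 queue=[T6,T2] holders={T4,T5}
Step 7: wait(T3) -> count=0 queue=[T6,T2,T3] holders={T4,T5}
Step 8: wait(T1) -> count=0 queue=[T6,T2,T3,T1] holders={T4,T5}
Step 9: signal(T5) -> count=0 queue=[T2,T3,T1] holders={T4,T6}
Step 10: wait(T5) -> count=0 queue=[T2,T3,T1,T5] holders={T4,T6}
Step 11: signal(T4) -> count=0 queue=[T3,T1,T5] holders={T2,T6}
Step 12: wait(T4) -> count=0 queue=[T3,T1,T5,T4] holders={T2,T6}
Step 13: signal(T6) -> count=0 queue=[T1,T5,T4] holders={T2,T3}
Step 14: signal(T2) -> count=0 queue=[T5,T4] holders={T1,T3}
Step 15: wait(T2) -> count=0 queue=[T5,T4,T2] holders={T1,T3}
Step 16: wait(T6) -> count=0 queue=[T5,T4,T2,T6] holders={T1,T3}
Step 17: signal(T3) -> count=0 queue=[T4,T2,T6] holders={T1,T5}
Step 18: signal(T1) -> count=0 queue=[T2,T6] holders={T4,T5}
Step 19: signal(T4) -> count=0 queue=[T6] holders={T2,T5}
Step 20: signal(T2) -> count=0 queue=[] holders={T5,T6}
Final holders: T5,T6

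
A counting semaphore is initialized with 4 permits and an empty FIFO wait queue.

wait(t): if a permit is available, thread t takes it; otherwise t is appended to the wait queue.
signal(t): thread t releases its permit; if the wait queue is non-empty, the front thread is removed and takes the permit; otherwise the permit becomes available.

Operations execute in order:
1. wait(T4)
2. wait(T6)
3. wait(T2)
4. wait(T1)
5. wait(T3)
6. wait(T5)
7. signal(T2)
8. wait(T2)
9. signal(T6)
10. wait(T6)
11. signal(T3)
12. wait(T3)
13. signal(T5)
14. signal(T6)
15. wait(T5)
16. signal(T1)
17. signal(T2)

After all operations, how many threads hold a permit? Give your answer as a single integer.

Answer: 3

Derivation:
Step 1: wait(T4) -> count=3 queue=[] holders={T4}
Step 2: wait(T6) -> count=2 queue=[] holders={T4,T6}
Step 3: wait(T2) -> count=1 queue=[] holders={T2,T4,T6}
Step 4: wait(T1) -> count=0 queue=[] holders={T1,T2,T4,T6}
Step 5: wait(T3) -> count=0 queue=[T3] holders={T1,T2,T4,T6}
Step 6: wait(T5) -> count=0 queue=[T3,T5] holders={T1,T2,T4,T6}
Step 7: signal(T2) -> count=0 queue=[T5] holders={T1,T3,T4,T6}
Step 8: wait(T2) -> count=0 queue=[T5,T2] holders={T1,T3,T4,T6}
Step 9: signal(T6) -> count=0 queue=[T2] holders={T1,T3,T4,T5}
Step 10: wait(T6) -> count=0 queue=[T2,T6] holders={T1,T3,T4,T5}
Step 11: signal(T3) -> count=0 queue=[T6] holders={T1,T2,T4,T5}
Step 12: wait(T3) -> count=0 queue=[T6,T3] holders={T1,T2,T4,T5}
Step 13: signal(T5) -> count=0 queue=[T3] holders={T1,T2,T4,T6}
Step 14: signal(T6) -> count=0 queue=[] holders={T1,T2,T3,T4}
Step 15: wait(T5) -> count=0 queue=[T5] holders={T1,T2,T3,T4}
Step 16: signal(T1) -> count=0 queue=[] holders={T2,T3,T4,T5}
Step 17: signal(T2) -> count=1 queue=[] holders={T3,T4,T5}
Final holders: {T3,T4,T5} -> 3 thread(s)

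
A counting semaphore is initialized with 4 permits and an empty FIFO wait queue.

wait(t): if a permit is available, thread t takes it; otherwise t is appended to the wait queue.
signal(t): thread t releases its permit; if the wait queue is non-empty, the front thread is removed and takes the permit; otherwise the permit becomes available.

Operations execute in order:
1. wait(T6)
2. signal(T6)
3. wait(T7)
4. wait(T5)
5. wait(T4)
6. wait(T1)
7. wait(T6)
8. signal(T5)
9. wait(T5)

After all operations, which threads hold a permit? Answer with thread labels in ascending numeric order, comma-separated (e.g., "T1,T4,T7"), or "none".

Step 1: wait(T6) -> count=3 queue=[] holders={T6}
Step 2: signal(T6) -> count=4 queue=[] holders={none}
Step 3: wait(T7) -> count=3 queue=[] holders={T7}
Step 4: wait(T5) -> count=2 queue=[] holders={T5,T7}
Step 5: wait(T4) -> count=1 queue=[] holders={T4,T5,T7}
Step 6: wait(T1) -> count=0 queue=[] holders={T1,T4,T5,T7}
Step 7: wait(T6) -> count=0 queue=[T6] holders={T1,T4,T5,T7}
Step 8: signal(T5) -> count=0 queue=[] holders={T1,T4,T6,T7}
Step 9: wait(T5) -> count=0 queue=[T5] holders={T1,T4,T6,T7}
Final holders: T1,T4,T6,T7

Answer: T1,T4,T6,T7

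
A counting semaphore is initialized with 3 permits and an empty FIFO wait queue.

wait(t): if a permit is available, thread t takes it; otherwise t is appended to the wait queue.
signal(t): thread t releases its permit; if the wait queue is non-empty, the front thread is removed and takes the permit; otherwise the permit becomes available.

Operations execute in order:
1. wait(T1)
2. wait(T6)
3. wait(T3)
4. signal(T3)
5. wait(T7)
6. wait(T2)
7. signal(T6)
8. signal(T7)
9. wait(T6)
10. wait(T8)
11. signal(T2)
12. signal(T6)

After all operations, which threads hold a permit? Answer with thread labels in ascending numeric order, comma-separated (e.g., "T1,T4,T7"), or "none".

Answer: T1,T8

Derivation:
Step 1: wait(T1) -> count=2 queue=[] holders={T1}
Step 2: wait(T6) -> count=1 queue=[] holders={T1,T6}
Step 3: wait(T3) -> count=0 queue=[] holders={T1,T3,T6}
Step 4: signal(T3) -> count=1 queue=[] holders={T1,T6}
Step 5: wait(T7) -> count=0 queue=[] holders={T1,T6,T7}
Step 6: wait(T2) -> count=0 queue=[T2] holders={T1,T6,T7}
Step 7: signal(T6) -> count=0 queue=[] holders={T1,T2,T7}
Step 8: signal(T7) -> count=1 queue=[] holders={T1,T2}
Step 9: wait(T6) -> count=0 queue=[] holders={T1,T2,T6}
Step 10: wait(T8) -> count=0 queue=[T8] holders={T1,T2,T6}
Step 11: signal(T2) -> count=0 queue=[] holders={T1,T6,T8}
Step 12: signal(T6) -> count=1 queue=[] holders={T1,T8}
Final holders: T1,T8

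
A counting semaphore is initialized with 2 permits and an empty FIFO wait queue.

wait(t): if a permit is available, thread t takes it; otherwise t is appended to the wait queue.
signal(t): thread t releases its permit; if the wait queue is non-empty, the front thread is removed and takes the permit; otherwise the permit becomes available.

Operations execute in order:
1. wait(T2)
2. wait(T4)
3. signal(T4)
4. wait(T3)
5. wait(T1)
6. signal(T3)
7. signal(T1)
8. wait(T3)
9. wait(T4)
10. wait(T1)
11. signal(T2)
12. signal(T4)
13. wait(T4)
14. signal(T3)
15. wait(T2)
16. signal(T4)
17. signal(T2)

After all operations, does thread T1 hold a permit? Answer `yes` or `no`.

Answer: yes

Derivation:
Step 1: wait(T2) -> count=1 queue=[] holders={T2}
Step 2: wait(T4) -> count=0 queue=[] holders={T2,T4}
Step 3: signal(T4) -> count=1 queue=[] holders={T2}
Step 4: wait(T3) -> count=0 queue=[] holders={T2,T3}
Step 5: wait(T1) -> count=0 queue=[T1] holders={T2,T3}
Step 6: signal(T3) -> count=0 queue=[] holders={T1,T2}
Step 7: signal(T1) -> count=1 queue=[] holders={T2}
Step 8: wait(T3) -> count=0 queue=[] holders={T2,T3}
Step 9: wait(T4) -> count=0 queue=[T4] holders={T2,T3}
Step 10: wait(T1) -> count=0 queue=[T4,T1] holders={T2,T3}
Step 11: signal(T2) -> count=0 queue=[T1] holders={T3,T4}
Step 12: signal(T4) -> count=0 queue=[] holders={T1,T3}
Step 13: wait(T4) -> count=0 queue=[T4] holders={T1,T3}
Step 14: signal(T3) -> count=0 queue=[] holders={T1,T4}
Step 15: wait(T2) -> count=0 queue=[T2] holders={T1,T4}
Step 16: signal(T4) -> count=0 queue=[] holders={T1,T2}
Step 17: signal(T2) -> count=1 queue=[] holders={T1}
Final holders: {T1} -> T1 in holders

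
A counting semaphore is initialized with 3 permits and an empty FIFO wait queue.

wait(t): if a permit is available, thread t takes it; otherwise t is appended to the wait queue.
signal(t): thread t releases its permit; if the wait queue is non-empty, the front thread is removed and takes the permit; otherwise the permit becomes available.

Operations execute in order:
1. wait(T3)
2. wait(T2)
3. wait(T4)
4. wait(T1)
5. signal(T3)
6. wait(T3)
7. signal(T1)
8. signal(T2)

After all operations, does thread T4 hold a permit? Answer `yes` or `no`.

Answer: yes

Derivation:
Step 1: wait(T3) -> count=2 queue=[] holders={T3}
Step 2: wait(T2) -> count=1 queue=[] holders={T2,T3}
Step 3: wait(T4) -> count=0 queue=[] holders={T2,T3,T4}
Step 4: wait(T1) -> count=0 queue=[T1] holders={T2,T3,T4}
Step 5: signal(T3) -> count=0 queue=[] holders={T1,T2,T4}
Step 6: wait(T3) -> count=0 queue=[T3] holders={T1,T2,T4}
Step 7: signal(T1) -> count=0 queue=[] holders={T2,T3,T4}
Step 8: signal(T2) -> count=1 queue=[] holders={T3,T4}
Final holders: {T3,T4} -> T4 in holders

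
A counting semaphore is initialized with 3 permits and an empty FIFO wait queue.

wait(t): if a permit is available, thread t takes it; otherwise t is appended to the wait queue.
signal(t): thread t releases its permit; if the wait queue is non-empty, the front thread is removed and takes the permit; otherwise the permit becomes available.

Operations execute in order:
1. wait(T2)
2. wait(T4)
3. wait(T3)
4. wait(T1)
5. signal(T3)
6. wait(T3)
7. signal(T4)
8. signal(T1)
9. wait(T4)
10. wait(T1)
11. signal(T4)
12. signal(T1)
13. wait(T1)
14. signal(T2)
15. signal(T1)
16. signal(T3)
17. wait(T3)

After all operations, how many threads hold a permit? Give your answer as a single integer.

Step 1: wait(T2) -> count=2 queue=[] holders={T2}
Step 2: wait(T4) -> count=1 queue=[] holders={T2,T4}
Step 3: wait(T3) -> count=0 queue=[] holders={T2,T3,T4}
Step 4: wait(T1) -> count=0 queue=[T1] holders={T2,T3,T4}
Step 5: signal(T3) -> count=0 queue=[] holders={T1,T2,T4}
Step 6: wait(T3) -> count=0 queue=[T3] holders={T1,T2,T4}
Step 7: signal(T4) -> count=0 queue=[] holders={T1,T2,T3}
Step 8: signal(T1) -> count=1 queue=[] holders={T2,T3}
Step 9: wait(T4) -> count=0 queue=[] holders={T2,T3,T4}
Step 10: wait(T1) -> count=0 queue=[T1] holders={T2,T3,T4}
Step 11: signal(T4) -> count=0 queue=[] holders={T1,T2,T3}
Step 12: signal(T1) -> count=1 queue=[] holders={T2,T3}
Step 13: wait(T1) -> count=0 queue=[] holders={T1,T2,T3}
Step 14: signal(T2) -> count=1 queue=[] holders={T1,T3}
Step 15: signal(T1) -> count=2 queue=[] holders={T3}
Step 16: signal(T3) -> count=3 queue=[] holders={none}
Step 17: wait(T3) -> count=2 queue=[] holders={T3}
Final holders: {T3} -> 1 thread(s)

Answer: 1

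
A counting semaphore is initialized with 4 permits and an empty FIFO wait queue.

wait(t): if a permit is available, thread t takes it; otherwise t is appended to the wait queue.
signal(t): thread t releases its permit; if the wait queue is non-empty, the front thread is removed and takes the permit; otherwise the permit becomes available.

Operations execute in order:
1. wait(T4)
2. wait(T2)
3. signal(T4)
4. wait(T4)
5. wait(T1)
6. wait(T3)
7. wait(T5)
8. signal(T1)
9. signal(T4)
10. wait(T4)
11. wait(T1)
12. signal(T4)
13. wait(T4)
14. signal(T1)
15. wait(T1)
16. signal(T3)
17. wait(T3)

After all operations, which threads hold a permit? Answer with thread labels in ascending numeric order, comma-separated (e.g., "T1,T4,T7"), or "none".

Answer: T1,T2,T4,T5

Derivation:
Step 1: wait(T4) -> count=3 queue=[] holders={T4}
Step 2: wait(T2) -> count=2 queue=[] holders={T2,T4}
Step 3: signal(T4) -> count=3 queue=[] holders={T2}
Step 4: wait(T4) -> count=2 queue=[] holders={T2,T4}
Step 5: wait(T1) -> count=1 queue=[] holders={T1,T2,T4}
Step 6: wait(T3) -> count=0 queue=[] holders={T1,T2,T3,T4}
Step 7: wait(T5) -> count=0 queue=[T5] holders={T1,T2,T3,T4}
Step 8: signal(T1) -> count=0 queue=[] holders={T2,T3,T4,T5}
Step 9: signal(T4) -> count=1 queue=[] holders={T2,T3,T5}
Step 10: wait(T4) -> count=0 queue=[] holders={T2,T3,T4,T5}
Step 11: wait(T1) -> count=0 queue=[T1] holders={T2,T3,T4,T5}
Step 12: signal(T4) -> count=0 queue=[] holders={T1,T2,T3,T5}
Step 13: wait(T4) -> count=0 queue=[T4] holders={T1,T2,T3,T5}
Step 14: signal(T1) -> count=0 queue=[] holders={T2,T3,T4,T5}
Step 15: wait(T1) -> count=0 queue=[T1] holders={T2,T3,T4,T5}
Step 16: signal(T3) -> count=0 queue=[] holders={T1,T2,T4,T5}
Step 17: wait(T3) -> count=0 queue=[T3] holders={T1,T2,T4,T5}
Final holders: T1,T2,T4,T5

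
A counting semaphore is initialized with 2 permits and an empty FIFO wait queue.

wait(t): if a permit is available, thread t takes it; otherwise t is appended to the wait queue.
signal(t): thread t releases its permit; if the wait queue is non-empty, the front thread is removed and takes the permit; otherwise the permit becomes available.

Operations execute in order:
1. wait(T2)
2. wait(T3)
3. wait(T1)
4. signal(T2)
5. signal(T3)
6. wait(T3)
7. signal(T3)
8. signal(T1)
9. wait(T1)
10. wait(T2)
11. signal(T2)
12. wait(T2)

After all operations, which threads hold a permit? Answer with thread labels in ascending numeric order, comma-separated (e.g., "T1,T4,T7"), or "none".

Step 1: wait(T2) -> count=1 queue=[] holders={T2}
Step 2: wait(T3) -> count=0 queue=[] holders={T2,T3}
Step 3: wait(T1) -> count=0 queue=[T1] holders={T2,T3}
Step 4: signal(T2) -> count=0 queue=[] holders={T1,T3}
Step 5: signal(T3) -> count=1 queue=[] holders={T1}
Step 6: wait(T3) -> count=0 queue=[] holders={T1,T3}
Step 7: signal(T3) -> count=1 queue=[] holders={T1}
Step 8: signal(T1) -> count=2 queue=[] holders={none}
Step 9: wait(T1) -> count=1 queue=[] holders={T1}
Step 10: wait(T2) -> count=0 queue=[] holders={T1,T2}
Step 11: signal(T2) -> count=1 queue=[] holders={T1}
Step 12: wait(T2) -> count=0 queue=[] holders={T1,T2}
Final holders: T1,T2

Answer: T1,T2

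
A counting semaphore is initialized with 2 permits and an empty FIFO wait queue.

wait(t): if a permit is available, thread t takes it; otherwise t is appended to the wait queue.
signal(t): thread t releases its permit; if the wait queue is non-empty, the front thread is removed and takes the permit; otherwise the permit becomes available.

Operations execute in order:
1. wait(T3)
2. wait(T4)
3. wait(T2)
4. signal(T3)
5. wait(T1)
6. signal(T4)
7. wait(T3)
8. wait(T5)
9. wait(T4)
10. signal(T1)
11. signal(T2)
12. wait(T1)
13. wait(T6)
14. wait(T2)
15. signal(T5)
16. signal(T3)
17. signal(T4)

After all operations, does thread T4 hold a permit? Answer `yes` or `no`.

Answer: no

Derivation:
Step 1: wait(T3) -> count=1 queue=[] holders={T3}
Step 2: wait(T4) -> count=0 queue=[] holders={T3,T4}
Step 3: wait(T2) -> count=0 queue=[T2] holders={T3,T4}
Step 4: signal(T3) -> count=0 queue=[] holders={T2,T4}
Step 5: wait(T1) -> count=0 queue=[T1] holders={T2,T4}
Step 6: signal(T4) -> count=0 queue=[] holders={T1,T2}
Step 7: wait(T3) -> count=0 queue=[T3] holders={T1,T2}
Step 8: wait(T5) -> count=0 queue=[T3,T5] holders={T1,T2}
Step 9: wait(T4) -> count=0 queue=[T3,T5,T4] holders={T1,T2}
Step 10: signal(T1) -> count=0 queue=[T5,T4] holders={T2,T3}
Step 11: signal(T2) -> count=0 queue=[T4] holders={T3,T5}
Step 12: wait(T1) -> count=0 queue=[T4,T1] holders={T3,T5}
Step 13: wait(T6) -> count=0 queue=[T4,T1,T6] holders={T3,T5}
Step 14: wait(T2) -> count=0 queue=[T4,T1,T6,T2] holders={T3,T5}
Step 15: signal(T5) -> count=0 queue=[T1,T6,T2] holders={T3,T4}
Step 16: signal(T3) -> count=0 queue=[T6,T2] holders={T1,T4}
Step 17: signal(T4) -> count=0 queue=[T2] holders={T1,T6}
Final holders: {T1,T6} -> T4 not in holders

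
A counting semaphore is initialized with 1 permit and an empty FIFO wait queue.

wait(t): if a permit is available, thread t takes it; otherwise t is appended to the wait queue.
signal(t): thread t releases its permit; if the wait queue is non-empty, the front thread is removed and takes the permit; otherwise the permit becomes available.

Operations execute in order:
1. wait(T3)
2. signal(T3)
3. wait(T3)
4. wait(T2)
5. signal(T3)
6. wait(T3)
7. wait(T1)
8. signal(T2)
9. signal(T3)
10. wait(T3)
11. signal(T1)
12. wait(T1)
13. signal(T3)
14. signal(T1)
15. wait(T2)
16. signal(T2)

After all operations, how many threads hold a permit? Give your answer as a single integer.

Step 1: wait(T3) -> count=0 queue=[] holders={T3}
Step 2: signal(T3) -> count=1 queue=[] holders={none}
Step 3: wait(T3) -> count=0 queue=[] holders={T3}
Step 4: wait(T2) -> count=0 queue=[T2] holders={T3}
Step 5: signal(T3) -> count=0 queue=[] holders={T2}
Step 6: wait(T3) -> count=0 queue=[T3] holders={T2}
Step 7: wait(T1) -> count=0 queue=[T3,T1] holders={T2}
Step 8: signal(T2) -> count=0 queue=[T1] holders={T3}
Step 9: signal(T3) -> count=0 queue=[] holders={T1}
Step 10: wait(T3) -> count=0 queue=[T3] holders={T1}
Step 11: signal(T1) -> count=0 queue=[] holders={T3}
Step 12: wait(T1) -> count=0 queue=[T1] holders={T3}
Step 13: signal(T3) -> count=0 queue=[] holders={T1}
Step 14: signal(T1) -> count=1 queue=[] holders={none}
Step 15: wait(T2) -> count=0 queue=[] holders={T2}
Step 16: signal(T2) -> count=1 queue=[] holders={none}
Final holders: {none} -> 0 thread(s)

Answer: 0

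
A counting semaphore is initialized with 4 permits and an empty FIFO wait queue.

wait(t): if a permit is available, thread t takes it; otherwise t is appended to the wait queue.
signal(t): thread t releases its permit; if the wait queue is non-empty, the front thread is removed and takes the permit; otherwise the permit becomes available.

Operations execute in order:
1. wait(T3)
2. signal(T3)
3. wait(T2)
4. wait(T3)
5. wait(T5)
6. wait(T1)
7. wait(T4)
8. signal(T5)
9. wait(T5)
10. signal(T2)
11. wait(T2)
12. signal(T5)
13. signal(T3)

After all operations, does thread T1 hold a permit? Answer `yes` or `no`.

Step 1: wait(T3) -> count=3 queue=[] holders={T3}
Step 2: signal(T3) -> count=4 queue=[] holders={none}
Step 3: wait(T2) -> count=3 queue=[] holders={T2}
Step 4: wait(T3) -> count=2 queue=[] holders={T2,T3}
Step 5: wait(T5) -> count=1 queue=[] holders={T2,T3,T5}
Step 6: wait(T1) -> count=0 queue=[] holders={T1,T2,T3,T5}
Step 7: wait(T4) -> count=0 queue=[T4] holders={T1,T2,T3,T5}
Step 8: signal(T5) -> count=0 queue=[] holders={T1,T2,T3,T4}
Step 9: wait(T5) -> count=0 queue=[T5] holders={T1,T2,T3,T4}
Step 10: signal(T2) -> count=0 queue=[] holders={T1,T3,T4,T5}
Step 11: wait(T2) -> count=0 queue=[T2] holders={T1,T3,T4,T5}
Step 12: signal(T5) -> count=0 queue=[] holders={T1,T2,T3,T4}
Step 13: signal(T3) -> count=1 queue=[] holders={T1,T2,T4}
Final holders: {T1,T2,T4} -> T1 in holders

Answer: yes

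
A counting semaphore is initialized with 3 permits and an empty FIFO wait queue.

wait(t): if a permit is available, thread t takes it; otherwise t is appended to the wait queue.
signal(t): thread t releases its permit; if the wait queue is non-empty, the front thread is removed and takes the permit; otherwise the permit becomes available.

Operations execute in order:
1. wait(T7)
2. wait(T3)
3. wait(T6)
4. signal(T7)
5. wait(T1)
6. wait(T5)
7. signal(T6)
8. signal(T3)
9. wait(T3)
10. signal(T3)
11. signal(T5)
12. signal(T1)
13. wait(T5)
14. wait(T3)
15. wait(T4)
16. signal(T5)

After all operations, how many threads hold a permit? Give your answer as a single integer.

Step 1: wait(T7) -> count=2 queue=[] holders={T7}
Step 2: wait(T3) -> count=1 queue=[] holders={T3,T7}
Step 3: wait(T6) -> count=0 queue=[] holders={T3,T6,T7}
Step 4: signal(T7) -> count=1 queue=[] holders={T3,T6}
Step 5: wait(T1) -> count=0 queue=[] holders={T1,T3,T6}
Step 6: wait(T5) -> count=0 queue=[T5] holders={T1,T3,T6}
Step 7: signal(T6) -> count=0 queue=[] holders={T1,T3,T5}
Step 8: signal(T3) -> count=1 queue=[] holders={T1,T5}
Step 9: wait(T3) -> count=0 queue=[] holders={T1,T3,T5}
Step 10: signal(T3) -> count=1 queue=[] holders={T1,T5}
Step 11: signal(T5) -> count=2 queue=[] holders={T1}
Step 12: signal(T1) -> count=3 queue=[] holders={none}
Step 13: wait(T5) -> count=2 queue=[] holders={T5}
Step 14: wait(T3) -> count=1 queue=[] holders={T3,T5}
Step 15: wait(T4) -> count=0 queue=[] holders={T3,T4,T5}
Step 16: signal(T5) -> count=1 queue=[] holders={T3,T4}
Final holders: {T3,T4} -> 2 thread(s)

Answer: 2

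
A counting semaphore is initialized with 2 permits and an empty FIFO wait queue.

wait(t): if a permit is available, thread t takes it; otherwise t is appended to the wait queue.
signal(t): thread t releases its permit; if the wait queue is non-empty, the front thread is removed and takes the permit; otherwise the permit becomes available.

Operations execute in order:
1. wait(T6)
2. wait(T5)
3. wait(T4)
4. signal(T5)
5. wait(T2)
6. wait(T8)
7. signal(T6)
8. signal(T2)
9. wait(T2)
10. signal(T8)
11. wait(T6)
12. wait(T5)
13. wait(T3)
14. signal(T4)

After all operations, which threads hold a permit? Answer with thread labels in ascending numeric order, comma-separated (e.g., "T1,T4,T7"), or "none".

Answer: T2,T6

Derivation:
Step 1: wait(T6) -> count=1 queue=[] holders={T6}
Step 2: wait(T5) -> count=0 queue=[] holders={T5,T6}
Step 3: wait(T4) -> count=0 queue=[T4] holders={T5,T6}
Step 4: signal(T5) -> count=0 queue=[] holders={T4,T6}
Step 5: wait(T2) -> count=0 queue=[T2] holders={T4,T6}
Step 6: wait(T8) -> count=0 queue=[T2,T8] holders={T4,T6}
Step 7: signal(T6) -> count=0 queue=[T8] holders={T2,T4}
Step 8: signal(T2) -> count=0 queue=[] holders={T4,T8}
Step 9: wait(T2) -> count=0 queue=[T2] holders={T4,T8}
Step 10: signal(T8) -> count=0 queue=[] holders={T2,T4}
Step 11: wait(T6) -> count=0 queue=[T6] holders={T2,T4}
Step 12: wait(T5) -> count=0 queue=[T6,T5] holders={T2,T4}
Step 13: wait(T3) -> count=0 queue=[T6,T5,T3] holders={T2,T4}
Step 14: signal(T4) -> count=0 queue=[T5,T3] holders={T2,T6}
Final holders: T2,T6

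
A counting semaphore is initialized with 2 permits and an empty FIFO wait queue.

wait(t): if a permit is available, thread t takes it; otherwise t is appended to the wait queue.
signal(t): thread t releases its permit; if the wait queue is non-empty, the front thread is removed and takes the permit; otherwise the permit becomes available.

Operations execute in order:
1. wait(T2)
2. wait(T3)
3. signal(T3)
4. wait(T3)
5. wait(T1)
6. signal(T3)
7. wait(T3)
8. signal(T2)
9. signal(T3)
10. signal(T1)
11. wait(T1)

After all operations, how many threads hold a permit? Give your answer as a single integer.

Step 1: wait(T2) -> count=1 queue=[] holders={T2}
Step 2: wait(T3) -> count=0 queue=[] holders={T2,T3}
Step 3: signal(T3) -> count=1 queue=[] holders={T2}
Step 4: wait(T3) -> count=0 queue=[] holders={T2,T3}
Step 5: wait(T1) -> count=0 queue=[T1] holders={T2,T3}
Step 6: signal(T3) -> count=0 queue=[] holders={T1,T2}
Step 7: wait(T3) -> count=0 queue=[T3] holders={T1,T2}
Step 8: signal(T2) -> count=0 queue=[] holders={T1,T3}
Step 9: signal(T3) -> count=1 queue=[] holders={T1}
Step 10: signal(T1) -> count=2 queue=[] holders={none}
Step 11: wait(T1) -> count=1 queue=[] holders={T1}
Final holders: {T1} -> 1 thread(s)

Answer: 1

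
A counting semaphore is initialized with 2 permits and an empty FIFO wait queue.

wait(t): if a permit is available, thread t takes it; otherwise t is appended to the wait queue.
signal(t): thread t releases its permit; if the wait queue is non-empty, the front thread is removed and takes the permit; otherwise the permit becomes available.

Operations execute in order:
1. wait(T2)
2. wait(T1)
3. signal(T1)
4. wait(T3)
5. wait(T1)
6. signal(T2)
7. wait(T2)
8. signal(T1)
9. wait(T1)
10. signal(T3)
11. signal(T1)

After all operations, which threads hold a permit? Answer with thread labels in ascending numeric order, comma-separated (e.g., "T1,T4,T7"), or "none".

Step 1: wait(T2) -> count=1 queue=[] holders={T2}
Step 2: wait(T1) -> count=0 queue=[] holders={T1,T2}
Step 3: signal(T1) -> count=1 queue=[] holders={T2}
Step 4: wait(T3) -> count=0 queue=[] holders={T2,T3}
Step 5: wait(T1) -> count=0 queue=[T1] holders={T2,T3}
Step 6: signal(T2) -> count=0 queue=[] holders={T1,T3}
Step 7: wait(T2) -> count=0 queue=[T2] holders={T1,T3}
Step 8: signal(T1) -> count=0 queue=[] holders={T2,T3}
Step 9: wait(T1) -> count=0 queue=[T1] holders={T2,T3}
Step 10: signal(T3) -> count=0 queue=[] holders={T1,T2}
Step 11: signal(T1) -> count=1 queue=[] holders={T2}
Final holders: T2

Answer: T2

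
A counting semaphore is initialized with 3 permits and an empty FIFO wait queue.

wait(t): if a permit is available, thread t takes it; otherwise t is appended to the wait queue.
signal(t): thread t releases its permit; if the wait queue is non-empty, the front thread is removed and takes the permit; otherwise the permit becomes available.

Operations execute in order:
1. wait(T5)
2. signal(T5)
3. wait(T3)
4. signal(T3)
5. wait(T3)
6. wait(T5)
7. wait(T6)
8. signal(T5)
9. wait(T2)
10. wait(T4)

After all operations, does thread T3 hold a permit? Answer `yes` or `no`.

Step 1: wait(T5) -> count=2 queue=[] holders={T5}
Step 2: signal(T5) -> count=3 queue=[] holders={none}
Step 3: wait(T3) -> count=2 queue=[] holders={T3}
Step 4: signal(T3) -> count=3 queue=[] holders={none}
Step 5: wait(T3) -> count=2 queue=[] holders={T3}
Step 6: wait(T5) -> count=1 queue=[] holders={T3,T5}
Step 7: wait(T6) -> count=0 queue=[] holders={T3,T5,T6}
Step 8: signal(T5) -> count=1 queue=[] holders={T3,T6}
Step 9: wait(T2) -> count=0 queue=[] holders={T2,T3,T6}
Step 10: wait(T4) -> count=0 queue=[T4] holders={T2,T3,T6}
Final holders: {T2,T3,T6} -> T3 in holders

Answer: yes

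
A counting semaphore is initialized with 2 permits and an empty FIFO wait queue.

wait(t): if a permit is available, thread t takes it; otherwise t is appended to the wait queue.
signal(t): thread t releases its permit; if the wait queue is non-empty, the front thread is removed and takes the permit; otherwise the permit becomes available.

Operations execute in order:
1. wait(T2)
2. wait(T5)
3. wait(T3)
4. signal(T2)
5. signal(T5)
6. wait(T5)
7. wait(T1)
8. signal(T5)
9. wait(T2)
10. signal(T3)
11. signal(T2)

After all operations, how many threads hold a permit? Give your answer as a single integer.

Answer: 1

Derivation:
Step 1: wait(T2) -> count=1 queue=[] holders={T2}
Step 2: wait(T5) -> count=0 queue=[] holders={T2,T5}
Step 3: wait(T3) -> count=0 queue=[T3] holders={T2,T5}
Step 4: signal(T2) -> count=0 queue=[] holders={T3,T5}
Step 5: signal(T5) -> count=1 queue=[] holders={T3}
Step 6: wait(T5) -> count=0 queue=[] holders={T3,T5}
Step 7: wait(T1) -> count=0 queue=[T1] holders={T3,T5}
Step 8: signal(T5) -> count=0 queue=[] holders={T1,T3}
Step 9: wait(T2) -> count=0 queue=[T2] holders={T1,T3}
Step 10: signal(T3) -> count=0 queue=[] holders={T1,T2}
Step 11: signal(T2) -> count=1 queue=[] holders={T1}
Final holders: {T1} -> 1 thread(s)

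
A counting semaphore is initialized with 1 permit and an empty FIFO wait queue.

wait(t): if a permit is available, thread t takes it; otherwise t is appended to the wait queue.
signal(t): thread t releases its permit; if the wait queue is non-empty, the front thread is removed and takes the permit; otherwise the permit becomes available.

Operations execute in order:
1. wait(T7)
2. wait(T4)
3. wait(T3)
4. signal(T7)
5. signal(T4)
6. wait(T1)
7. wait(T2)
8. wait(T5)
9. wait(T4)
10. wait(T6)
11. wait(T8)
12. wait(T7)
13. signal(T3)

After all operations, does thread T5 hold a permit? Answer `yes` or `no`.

Answer: no

Derivation:
Step 1: wait(T7) -> count=0 queue=[] holders={T7}
Step 2: wait(T4) -> count=0 queue=[T4] holders={T7}
Step 3: wait(T3) -> count=0 queue=[T4,T3] holders={T7}
Step 4: signal(T7) -> count=0 queue=[T3] holders={T4}
Step 5: signal(T4) -> count=0 queue=[] holders={T3}
Step 6: wait(T1) -> count=0 queue=[T1] holders={T3}
Step 7: wait(T2) -> count=0 queue=[T1,T2] holders={T3}
Step 8: wait(T5) -> count=0 queue=[T1,T2,T5] holders={T3}
Step 9: wait(T4) -> count=0 queue=[T1,T2,T5,T4] holders={T3}
Step 10: wait(T6) -> count=0 queue=[T1,T2,T5,T4,T6] holders={T3}
Step 11: wait(T8) -> count=0 queue=[T1,T2,T5,T4,T6,T8] holders={T3}
Step 12: wait(T7) -> count=0 queue=[T1,T2,T5,T4,T6,T8,T7] holders={T3}
Step 13: signal(T3) -> count=0 queue=[T2,T5,T4,T6,T8,T7] holders={T1}
Final holders: {T1} -> T5 not in holders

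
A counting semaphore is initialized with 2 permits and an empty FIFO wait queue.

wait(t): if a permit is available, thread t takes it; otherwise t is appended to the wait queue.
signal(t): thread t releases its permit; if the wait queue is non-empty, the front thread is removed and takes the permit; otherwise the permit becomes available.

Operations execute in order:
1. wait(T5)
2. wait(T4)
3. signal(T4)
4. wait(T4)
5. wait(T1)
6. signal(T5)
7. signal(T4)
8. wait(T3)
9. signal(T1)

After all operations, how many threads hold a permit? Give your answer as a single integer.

Answer: 1

Derivation:
Step 1: wait(T5) -> count=1 queue=[] holders={T5}
Step 2: wait(T4) -> count=0 queue=[] holders={T4,T5}
Step 3: signal(T4) -> count=1 queue=[] holders={T5}
Step 4: wait(T4) -> count=0 queue=[] holders={T4,T5}
Step 5: wait(T1) -> count=0 queue=[T1] holders={T4,T5}
Step 6: signal(T5) -> count=0 queue=[] holders={T1,T4}
Step 7: signal(T4) -> count=1 queue=[] holders={T1}
Step 8: wait(T3) -> count=0 queue=[] holders={T1,T3}
Step 9: signal(T1) -> count=1 queue=[] holders={T3}
Final holders: {T3} -> 1 thread(s)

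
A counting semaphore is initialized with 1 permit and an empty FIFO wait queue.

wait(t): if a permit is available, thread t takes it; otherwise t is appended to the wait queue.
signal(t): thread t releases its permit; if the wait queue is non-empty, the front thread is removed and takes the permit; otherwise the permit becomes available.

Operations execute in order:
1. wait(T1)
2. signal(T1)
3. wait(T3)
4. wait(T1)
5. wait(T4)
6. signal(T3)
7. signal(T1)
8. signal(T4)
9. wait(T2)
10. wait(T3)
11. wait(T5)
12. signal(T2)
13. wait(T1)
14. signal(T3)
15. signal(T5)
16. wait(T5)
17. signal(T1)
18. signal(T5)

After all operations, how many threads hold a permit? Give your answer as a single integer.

Step 1: wait(T1) -> count=0 queue=[] holders={T1}
Step 2: signal(T1) -> count=1 queue=[] holders={none}
Step 3: wait(T3) -> count=0 queue=[] holders={T3}
Step 4: wait(T1) -> count=0 queue=[T1] holders={T3}
Step 5: wait(T4) -> count=0 queue=[T1,T4] holders={T3}
Step 6: signal(T3) -> count=0 queue=[T4] holders={T1}
Step 7: signal(T1) -> count=0 queue=[] holders={T4}
Step 8: signal(T4) -> count=1 queue=[] holders={none}
Step 9: wait(T2) -> count=0 queue=[] holders={T2}
Step 10: wait(T3) -> count=0 queue=[T3] holders={T2}
Step 11: wait(T5) -> count=0 queue=[T3,T5] holders={T2}
Step 12: signal(T2) -> count=0 queue=[T5] holders={T3}
Step 13: wait(T1) -> count=0 queue=[T5,T1] holders={T3}
Step 14: signal(T3) -> count=0 queue=[T1] holders={T5}
Step 15: signal(T5) -> count=0 queue=[] holders={T1}
Step 16: wait(T5) -> count=0 queue=[T5] holders={T1}
Step 17: signal(T1) -> count=0 queue=[] holders={T5}
Step 18: signal(T5) -> count=1 queue=[] holders={none}
Final holders: {none} -> 0 thread(s)

Answer: 0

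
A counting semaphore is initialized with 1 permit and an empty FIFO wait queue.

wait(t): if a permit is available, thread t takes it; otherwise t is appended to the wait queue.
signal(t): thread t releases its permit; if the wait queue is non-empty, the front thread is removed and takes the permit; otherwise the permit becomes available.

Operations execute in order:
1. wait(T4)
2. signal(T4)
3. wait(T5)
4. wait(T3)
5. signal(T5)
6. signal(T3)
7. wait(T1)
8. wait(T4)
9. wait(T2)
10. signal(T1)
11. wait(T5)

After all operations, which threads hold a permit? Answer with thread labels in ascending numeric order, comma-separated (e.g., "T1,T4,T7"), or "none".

Step 1: wait(T4) -> count=0 queue=[] holders={T4}
Step 2: signal(T4) -> count=1 queue=[] holders={none}
Step 3: wait(T5) -> count=0 queue=[] holders={T5}
Step 4: wait(T3) -> count=0 queue=[T3] holders={T5}
Step 5: signal(T5) -> count=0 queue=[] holders={T3}
Step 6: signal(T3) -> count=1 queue=[] holders={none}
Step 7: wait(T1) -> count=0 queue=[] holders={T1}
Step 8: wait(T4) -> count=0 queue=[T4] holders={T1}
Step 9: wait(T2) -> count=0 queue=[T4,T2] holders={T1}
Step 10: signal(T1) -> count=0 queue=[T2] holders={T4}
Step 11: wait(T5) -> count=0 queue=[T2,T5] holders={T4}
Final holders: T4

Answer: T4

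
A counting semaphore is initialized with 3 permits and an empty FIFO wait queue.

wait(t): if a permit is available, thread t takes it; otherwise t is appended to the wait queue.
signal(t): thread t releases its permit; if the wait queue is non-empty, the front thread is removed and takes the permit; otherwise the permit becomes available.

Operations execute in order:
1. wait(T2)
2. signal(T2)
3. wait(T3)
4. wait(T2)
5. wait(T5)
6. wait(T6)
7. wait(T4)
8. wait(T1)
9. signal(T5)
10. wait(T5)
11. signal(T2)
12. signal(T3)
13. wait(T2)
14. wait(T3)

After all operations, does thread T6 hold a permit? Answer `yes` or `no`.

Answer: yes

Derivation:
Step 1: wait(T2) -> count=2 queue=[] holders={T2}
Step 2: signal(T2) -> count=3 queue=[] holders={none}
Step 3: wait(T3) -> count=2 queue=[] holders={T3}
Step 4: wait(T2) -> count=1 queue=[] holders={T2,T3}
Step 5: wait(T5) -> count=0 queue=[] holders={T2,T3,T5}
Step 6: wait(T6) -> count=0 queue=[T6] holders={T2,T3,T5}
Step 7: wait(T4) -> count=0 queue=[T6,T4] holders={T2,T3,T5}
Step 8: wait(T1) -> count=0 queue=[T6,T4,T1] holders={T2,T3,T5}
Step 9: signal(T5) -> count=0 queue=[T4,T1] holders={T2,T3,T6}
Step 10: wait(T5) -> count=0 queue=[T4,T1,T5] holders={T2,T3,T6}
Step 11: signal(T2) -> count=0 queue=[T1,T5] holders={T3,T4,T6}
Step 12: signal(T3) -> count=0 queue=[T5] holders={T1,T4,T6}
Step 13: wait(T2) -> count=0 queue=[T5,T2] holders={T1,T4,T6}
Step 14: wait(T3) -> count=0 queue=[T5,T2,T3] holders={T1,T4,T6}
Final holders: {T1,T4,T6} -> T6 in holders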